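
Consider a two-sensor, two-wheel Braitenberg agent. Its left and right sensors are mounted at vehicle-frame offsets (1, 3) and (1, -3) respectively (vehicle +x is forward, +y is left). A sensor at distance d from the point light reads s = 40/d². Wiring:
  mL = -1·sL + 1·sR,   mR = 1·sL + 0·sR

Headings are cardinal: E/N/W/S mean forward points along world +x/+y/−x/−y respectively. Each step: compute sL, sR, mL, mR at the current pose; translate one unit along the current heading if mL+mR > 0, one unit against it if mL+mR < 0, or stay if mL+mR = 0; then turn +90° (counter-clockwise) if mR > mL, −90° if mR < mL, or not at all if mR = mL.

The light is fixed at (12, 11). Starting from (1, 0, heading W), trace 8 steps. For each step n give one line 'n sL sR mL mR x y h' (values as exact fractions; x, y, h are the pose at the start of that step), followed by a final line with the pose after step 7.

n=0: pose=(1,0,W); sL=2/17, sR=5/26; mL=33/442, mR=2/17; mL+mR=5/26 → advance +1; mR−mL=19/442 → turn +1·90°
n=1: pose=(0,0,S); sL=8/45, sR=40/369; mL=-128/1845, mR=8/45; mL+mR=40/369 → advance +1; mR−mL=152/615 → turn +1·90°
n=2: pose=(0,-1,E); sL=20/101, sR=20/173; mL=-1440/17473, mR=20/101; mL+mR=20/173 → advance +1; mR−mL=4900/17473 → turn +1·90°
n=3: pose=(1,-1,N); sL=40/317, sR=8/37; mL=1056/11729, mR=40/317; mL+mR=8/37 → advance +1; mR−mL=424/11729 → turn +1·90°
n=4: pose=(1,0,W); sL=2/17, sR=5/26; mL=33/442, mR=2/17; mL+mR=5/26 → advance +1; mR−mL=19/442 → turn +1·90°
n=5: pose=(0,0,S); sL=8/45, sR=40/369; mL=-128/1845, mR=8/45; mL+mR=40/369 → advance +1; mR−mL=152/615 → turn +1·90°
n=6: pose=(0,-1,E); sL=20/101, sR=20/173; mL=-1440/17473, mR=20/101; mL+mR=20/173 → advance +1; mR−mL=4900/17473 → turn +1·90°
n=7: pose=(1,-1,N); sL=40/317, sR=8/37; mL=1056/11729, mR=40/317; mL+mR=8/37 → advance +1; mR−mL=424/11729 → turn +1·90°

0 2/17 5/26 33/442 2/17 1 0 W
1 8/45 40/369 -128/1845 8/45 0 0 S
2 20/101 20/173 -1440/17473 20/101 0 -1 E
3 40/317 8/37 1056/11729 40/317 1 -1 N
4 2/17 5/26 33/442 2/17 1 0 W
5 8/45 40/369 -128/1845 8/45 0 0 S
6 20/101 20/173 -1440/17473 20/101 0 -1 E
7 40/317 8/37 1056/11729 40/317 1 -1 N
final 1 0 W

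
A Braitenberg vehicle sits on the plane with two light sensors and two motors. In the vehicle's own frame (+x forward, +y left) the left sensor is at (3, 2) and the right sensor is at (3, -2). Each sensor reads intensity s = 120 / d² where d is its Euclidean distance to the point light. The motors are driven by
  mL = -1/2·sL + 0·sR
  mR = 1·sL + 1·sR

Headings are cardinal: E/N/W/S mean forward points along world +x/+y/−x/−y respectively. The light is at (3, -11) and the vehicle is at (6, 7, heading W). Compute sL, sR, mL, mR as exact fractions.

left sensor world pos  = (3, 5); dL² = 256
right sensor world pos = (3, 9); dR² = 400
sL = 120/256 = 15/32
sR = 120/400 = 3/10
mL = -1/2·sL + 0·sR = -15/64
mR = 1·sL + 1·sR = 123/160

15/32 3/10 -15/64 123/160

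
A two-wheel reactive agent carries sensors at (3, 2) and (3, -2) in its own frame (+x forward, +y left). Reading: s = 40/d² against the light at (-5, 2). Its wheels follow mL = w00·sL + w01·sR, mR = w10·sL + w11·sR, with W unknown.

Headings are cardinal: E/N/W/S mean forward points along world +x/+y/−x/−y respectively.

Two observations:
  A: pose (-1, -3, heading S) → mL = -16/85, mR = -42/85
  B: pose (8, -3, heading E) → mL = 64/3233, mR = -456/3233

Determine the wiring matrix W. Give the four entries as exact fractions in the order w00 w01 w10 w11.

obs A: pose=(-1,-3,S) → sL=2/5, sR=10/17, mL=-16/85, mR=-42/85
obs B: pose=(8,-3,E) → sL=8/53, sR=8/61, mL=64/3233, mR=-456/3233
sensor matrix S = [[2/5, 10/17], [8/53, 8/61]]; det S = -9984/274805
solve [mL_A; mL_B] = S·[w00; w01] and [mR_A; mR_B] = S·[w10; w11]:
  w00 = 1, w01 = -1, w10 = -1/2, w11 = -1/2

1 -1 -1/2 -1/2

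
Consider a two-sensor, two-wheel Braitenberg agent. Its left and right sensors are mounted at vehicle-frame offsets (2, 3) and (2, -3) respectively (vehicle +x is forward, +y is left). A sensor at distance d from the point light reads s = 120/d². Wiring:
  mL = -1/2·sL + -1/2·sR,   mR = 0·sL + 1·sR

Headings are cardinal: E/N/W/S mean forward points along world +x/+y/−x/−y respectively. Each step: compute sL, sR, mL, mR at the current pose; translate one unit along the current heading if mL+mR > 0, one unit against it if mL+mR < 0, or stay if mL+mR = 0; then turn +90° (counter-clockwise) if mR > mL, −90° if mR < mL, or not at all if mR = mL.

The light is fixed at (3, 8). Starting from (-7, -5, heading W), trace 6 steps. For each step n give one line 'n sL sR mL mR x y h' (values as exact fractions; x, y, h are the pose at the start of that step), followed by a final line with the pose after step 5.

0 3/10 30/61 -483/1220 30/61 -7 -5 W
1 120/289 120/421 -42600/121669 120/421 -8 -5 S
2 20/27 20/51 -260/459 20/51 -8 -4 E
3 24/65 120/181 -6072/11765 120/181 -9 -4 N
4 15/49 6/13 -489/1274 6/13 -9 -3 W
5 120/269 24/85 -8328/22865 24/85 -10 -3 S
final -10 -2 E

n=0: pose=(-7,-5,W); sL=3/10, sR=30/61; mL=-483/1220, mR=30/61; mL+mR=117/1220 → advance +1; mR−mL=1083/1220 → turn +1·90°
n=1: pose=(-8,-5,S); sL=120/289, sR=120/421; mL=-42600/121669, mR=120/421; mL+mR=-7920/121669 → advance -1; mR−mL=77280/121669 → turn +1·90°
n=2: pose=(-8,-4,E); sL=20/27, sR=20/51; mL=-260/459, mR=20/51; mL+mR=-80/459 → advance -1; mR−mL=440/459 → turn +1·90°
n=3: pose=(-9,-4,N); sL=24/65, sR=120/181; mL=-6072/11765, mR=120/181; mL+mR=1728/11765 → advance +1; mR−mL=13872/11765 → turn +1·90°
n=4: pose=(-9,-3,W); sL=15/49, sR=6/13; mL=-489/1274, mR=6/13; mL+mR=99/1274 → advance +1; mR−mL=1077/1274 → turn +1·90°
n=5: pose=(-10,-3,S); sL=120/269, sR=24/85; mL=-8328/22865, mR=24/85; mL+mR=-1872/22865 → advance -1; mR−mL=14784/22865 → turn +1·90°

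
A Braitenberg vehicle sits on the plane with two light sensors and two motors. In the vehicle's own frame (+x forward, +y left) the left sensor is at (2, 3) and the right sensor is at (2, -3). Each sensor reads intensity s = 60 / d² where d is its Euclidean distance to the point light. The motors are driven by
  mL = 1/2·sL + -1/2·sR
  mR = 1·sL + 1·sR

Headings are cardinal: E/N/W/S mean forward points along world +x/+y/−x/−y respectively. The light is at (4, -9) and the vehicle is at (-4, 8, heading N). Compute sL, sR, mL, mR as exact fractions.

left sensor world pos  = (-7, 10); dL² = 482
right sensor world pos = (-1, 10); dR² = 386
sL = 60/482 = 30/241
sR = 60/386 = 30/193
mL = 1/2·sL + -1/2·sR = -720/46513
mR = 1·sL + 1·sR = 13020/46513

30/241 30/193 -720/46513 13020/46513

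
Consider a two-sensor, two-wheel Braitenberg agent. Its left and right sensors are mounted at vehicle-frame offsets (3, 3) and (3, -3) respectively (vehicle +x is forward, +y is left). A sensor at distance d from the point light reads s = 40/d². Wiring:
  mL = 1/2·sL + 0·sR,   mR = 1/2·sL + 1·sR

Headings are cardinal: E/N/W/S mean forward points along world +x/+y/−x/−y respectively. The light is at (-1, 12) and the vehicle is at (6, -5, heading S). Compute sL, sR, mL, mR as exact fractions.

2/25 5/52 1/25 177/1300

left sensor world pos  = (9, -8); dL² = 500
right sensor world pos = (3, -8); dR² = 416
sL = 40/500 = 2/25
sR = 40/416 = 5/52
mL = 1/2·sL + 0·sR = 1/25
mR = 1/2·sL + 1·sR = 177/1300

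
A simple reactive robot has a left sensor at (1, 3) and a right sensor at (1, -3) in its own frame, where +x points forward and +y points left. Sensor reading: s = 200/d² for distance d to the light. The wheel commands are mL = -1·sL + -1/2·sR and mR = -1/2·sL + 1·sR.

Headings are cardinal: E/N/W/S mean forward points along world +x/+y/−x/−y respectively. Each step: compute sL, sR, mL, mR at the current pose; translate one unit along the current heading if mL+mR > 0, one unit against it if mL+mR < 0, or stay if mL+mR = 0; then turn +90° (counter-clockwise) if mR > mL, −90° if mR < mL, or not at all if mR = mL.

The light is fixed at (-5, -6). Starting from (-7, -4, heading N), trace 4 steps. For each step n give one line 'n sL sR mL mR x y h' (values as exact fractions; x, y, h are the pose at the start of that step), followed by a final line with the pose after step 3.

0 100/17 20 -270/17 290/17 -7 -4 N
1 200/9 40/9 -220/9 -20/3 -7 -3 W
2 25 10 -30 -5/2 -6 -3 S
3 200/49 200 -5100/49 9700/49 -6 -2 E
final -5 -2 N

n=0: pose=(-7,-4,N); sL=100/17, sR=20; mL=-270/17, mR=290/17; mL+mR=20/17 → advance +1; mR−mL=560/17 → turn +1·90°
n=1: pose=(-7,-3,W); sL=200/9, sR=40/9; mL=-220/9, mR=-20/3; mL+mR=-280/9 → advance -1; mR−mL=160/9 → turn +1·90°
n=2: pose=(-6,-3,S); sL=25, sR=10; mL=-30, mR=-5/2; mL+mR=-65/2 → advance -1; mR−mL=55/2 → turn +1·90°
n=3: pose=(-6,-2,E); sL=200/49, sR=200; mL=-5100/49, mR=9700/49; mL+mR=4600/49 → advance +1; mR−mL=14800/49 → turn +1·90°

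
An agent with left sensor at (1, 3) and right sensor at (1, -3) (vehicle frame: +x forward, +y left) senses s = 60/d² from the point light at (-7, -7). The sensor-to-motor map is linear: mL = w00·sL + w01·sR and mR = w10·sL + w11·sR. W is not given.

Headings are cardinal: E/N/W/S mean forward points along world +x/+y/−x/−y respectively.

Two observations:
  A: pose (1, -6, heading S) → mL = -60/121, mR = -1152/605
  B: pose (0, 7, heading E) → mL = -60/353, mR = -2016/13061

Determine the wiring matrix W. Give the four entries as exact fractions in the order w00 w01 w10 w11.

obs A: pose=(1,-6,S) → sL=60/121, sR=12/5, mL=-60/121, mR=-1152/605
obs B: pose=(0,7,E) → sL=60/353, sR=12/37, mL=-60/353, mR=-2016/13061
sensor matrix S = [[60/121, 12/5], [60/353, 12/37]]; det S = -390528/1580381
solve [mL_A; mL_B] = S·[w00; w01] and [mR_A; mR_B] = S·[w10; w11]:
  w00 = -1, w01 = 0, w10 = 1, w11 = -1

-1 0 1 -1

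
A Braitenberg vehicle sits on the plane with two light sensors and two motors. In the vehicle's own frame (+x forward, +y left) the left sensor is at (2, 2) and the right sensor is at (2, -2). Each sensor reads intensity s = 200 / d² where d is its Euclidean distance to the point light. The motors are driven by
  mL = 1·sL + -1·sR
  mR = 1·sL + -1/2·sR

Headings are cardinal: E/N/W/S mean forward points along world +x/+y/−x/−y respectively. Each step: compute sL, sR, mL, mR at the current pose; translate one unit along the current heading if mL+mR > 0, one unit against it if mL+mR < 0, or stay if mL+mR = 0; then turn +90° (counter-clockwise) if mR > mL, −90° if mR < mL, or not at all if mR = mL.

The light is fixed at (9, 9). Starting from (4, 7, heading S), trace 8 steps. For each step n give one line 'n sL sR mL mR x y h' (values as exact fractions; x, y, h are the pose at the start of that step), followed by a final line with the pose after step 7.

n=0: pose=(4,7,S); sL=8, sR=40/13; mL=64/13, mR=84/13; mL+mR=148/13 → advance +1; mR−mL=20/13 → turn +1·90°
n=1: pose=(4,6,E); sL=20, sR=100/17; mL=240/17, mR=290/17; mL+mR=530/17 → advance +1; mR−mL=50/17 → turn +1·90°
n=2: pose=(5,6,N); sL=200/37, sR=40; mL=-1280/37, mR=-540/37; mL+mR=-1820/37 → advance -1; mR−mL=20 → turn +1·90°
n=3: pose=(5,5,W); sL=25/9, sR=5; mL=-20/9, mR=5/18; mL+mR=-35/18 → advance -1; mR−mL=5/2 → turn +1·90°
n=4: pose=(6,5,S); sL=200/37, sR=200/61; mL=4800/2257, mR=8500/2257; mL+mR=13300/2257 → advance +1; mR−mL=100/61 → turn +1·90°
n=5: pose=(6,4,E); sL=20, sR=4; mL=16, mR=18; mL+mR=34 → advance +1; mR−mL=2 → turn +1·90°
n=6: pose=(7,4,N); sL=8, sR=200/9; mL=-128/9, mR=-28/9; mL+mR=-52/3 → advance -1; mR−mL=100/9 → turn +1·90°
n=7: pose=(7,3,W); sL=5/2, sR=25/4; mL=-15/4, mR=-5/8; mL+mR=-35/8 → advance -1; mR−mL=25/8 → turn +1·90°

0 8 40/13 64/13 84/13 4 7 S
1 20 100/17 240/17 290/17 4 6 E
2 200/37 40 -1280/37 -540/37 5 6 N
3 25/9 5 -20/9 5/18 5 5 W
4 200/37 200/61 4800/2257 8500/2257 6 5 S
5 20 4 16 18 6 4 E
6 8 200/9 -128/9 -28/9 7 4 N
7 5/2 25/4 -15/4 -5/8 7 3 W
final 8 3 S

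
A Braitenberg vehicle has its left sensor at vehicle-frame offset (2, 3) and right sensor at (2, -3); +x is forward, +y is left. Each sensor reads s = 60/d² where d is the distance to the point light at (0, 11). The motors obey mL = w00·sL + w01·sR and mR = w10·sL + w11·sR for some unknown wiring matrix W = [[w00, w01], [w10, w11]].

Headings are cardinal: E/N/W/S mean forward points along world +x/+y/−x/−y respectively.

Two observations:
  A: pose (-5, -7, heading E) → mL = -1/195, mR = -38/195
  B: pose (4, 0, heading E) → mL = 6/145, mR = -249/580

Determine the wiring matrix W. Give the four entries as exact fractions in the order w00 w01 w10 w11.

1/2 -1 -1/2 -1/2

obs A: pose=(-5,-7,E) → sL=10/39, sR=2/15, mL=-1/195, mR=-38/195
obs B: pose=(4,0,E) → sL=3/5, sR=15/58, mL=6/145, mR=-249/580
sensor matrix S = [[10/39, 2/15], [3/5, 15/58]]; det S = -129/9425
solve [mL_A; mL_B] = S·[w00; w01] and [mR_A; mR_B] = S·[w10; w11]:
  w00 = 1/2, w01 = -1, w10 = -1/2, w11 = -1/2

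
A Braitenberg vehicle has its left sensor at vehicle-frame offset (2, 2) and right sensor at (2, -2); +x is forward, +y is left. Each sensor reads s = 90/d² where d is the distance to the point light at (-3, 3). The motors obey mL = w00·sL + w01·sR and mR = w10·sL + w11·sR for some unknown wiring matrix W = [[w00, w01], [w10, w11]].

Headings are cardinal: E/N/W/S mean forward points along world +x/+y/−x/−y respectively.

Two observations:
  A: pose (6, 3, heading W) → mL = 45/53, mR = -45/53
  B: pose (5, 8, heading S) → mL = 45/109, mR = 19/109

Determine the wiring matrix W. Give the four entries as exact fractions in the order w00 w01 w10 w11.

1/2 0 -1 1/2

obs A: pose=(6,3,W) → sL=90/53, sR=90/53, mL=45/53, mR=-45/53
obs B: pose=(5,8,S) → sL=90/109, sR=2, mL=45/109, mR=19/109
sensor matrix S = [[90/53, 90/53], [90/109, 2]]; det S = 11520/5777
solve [mL_A; mL_B] = S·[w00; w01] and [mR_A; mR_B] = S·[w10; w11]:
  w00 = 1/2, w01 = 0, w10 = -1, w11 = 1/2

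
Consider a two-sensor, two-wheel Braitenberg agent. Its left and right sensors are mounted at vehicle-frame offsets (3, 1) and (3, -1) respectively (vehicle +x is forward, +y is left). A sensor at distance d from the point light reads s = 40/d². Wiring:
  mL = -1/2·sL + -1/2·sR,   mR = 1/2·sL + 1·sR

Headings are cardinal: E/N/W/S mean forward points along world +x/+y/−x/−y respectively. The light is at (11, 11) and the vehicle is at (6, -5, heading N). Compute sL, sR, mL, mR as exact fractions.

8/41 8/37 -312/1517 476/1517

left sensor world pos  = (5, -2); dL² = 205
right sensor world pos = (7, -2); dR² = 185
sL = 40/205 = 8/41
sR = 40/185 = 8/37
mL = -1/2·sL + -1/2·sR = -312/1517
mR = 1/2·sL + 1·sR = 476/1517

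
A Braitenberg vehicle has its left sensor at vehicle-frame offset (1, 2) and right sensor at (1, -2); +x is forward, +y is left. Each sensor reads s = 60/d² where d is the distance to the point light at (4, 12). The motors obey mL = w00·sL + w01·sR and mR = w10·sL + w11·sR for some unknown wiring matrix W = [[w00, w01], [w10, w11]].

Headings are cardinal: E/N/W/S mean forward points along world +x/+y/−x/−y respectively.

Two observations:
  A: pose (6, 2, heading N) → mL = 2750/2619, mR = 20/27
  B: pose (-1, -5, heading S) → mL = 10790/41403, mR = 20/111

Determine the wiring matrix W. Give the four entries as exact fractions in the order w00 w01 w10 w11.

obs A: pose=(6,2,N) → sL=20/27, sR=60/97, mL=2750/2619, mR=20/27
obs B: pose=(-1,-5,S) → sL=20/111, sR=60/373, mL=10790/41403, mR=20/111
sensor matrix S = [[20/27, 60/97], [20/111, 60/373]]; det S = 92800/12048273
solve [mL_A; mL_B] = S·[w00; w01] and [mR_A; mR_B] = S·[w10; w11]:
  w00 = 1, w01 = 1/2, w10 = 1, w11 = 0

1 1/2 1 0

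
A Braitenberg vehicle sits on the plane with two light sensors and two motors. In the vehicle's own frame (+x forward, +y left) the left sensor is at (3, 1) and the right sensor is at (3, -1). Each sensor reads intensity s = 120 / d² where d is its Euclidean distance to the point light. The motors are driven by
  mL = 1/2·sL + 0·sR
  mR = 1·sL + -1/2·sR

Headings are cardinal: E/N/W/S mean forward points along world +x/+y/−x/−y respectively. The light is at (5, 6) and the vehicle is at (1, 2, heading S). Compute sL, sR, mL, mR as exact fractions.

left sensor world pos  = (2, -1); dL² = 58
right sensor world pos = (0, -1); dR² = 74
sL = 120/58 = 60/29
sR = 120/74 = 60/37
mL = 1/2·sL + 0·sR = 30/29
mR = 1·sL + -1/2·sR = 1350/1073

60/29 60/37 30/29 1350/1073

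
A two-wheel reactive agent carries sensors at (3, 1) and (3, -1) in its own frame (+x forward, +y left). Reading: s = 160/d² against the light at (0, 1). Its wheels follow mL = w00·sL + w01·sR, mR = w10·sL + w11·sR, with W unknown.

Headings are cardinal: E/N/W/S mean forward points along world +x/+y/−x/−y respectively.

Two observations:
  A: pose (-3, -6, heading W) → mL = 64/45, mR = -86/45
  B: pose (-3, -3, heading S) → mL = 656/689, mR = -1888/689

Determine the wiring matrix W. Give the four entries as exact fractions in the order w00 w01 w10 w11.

-1/2 1 -1/2 -1/2

obs A: pose=(-3,-6,W) → sL=8/5, sR=20/9, mL=64/45, mR=-86/45
obs B: pose=(-3,-3,S) → sL=160/53, sR=32/13, mL=656/689, mR=-1888/689
sensor matrix S = [[8/5, 20/9], [160/53, 32/13]]; det S = -85888/31005
solve [mL_A; mL_B] = S·[w00; w01] and [mR_A; mR_B] = S·[w10; w11]:
  w00 = -1/2, w01 = 1, w10 = -1/2, w11 = -1/2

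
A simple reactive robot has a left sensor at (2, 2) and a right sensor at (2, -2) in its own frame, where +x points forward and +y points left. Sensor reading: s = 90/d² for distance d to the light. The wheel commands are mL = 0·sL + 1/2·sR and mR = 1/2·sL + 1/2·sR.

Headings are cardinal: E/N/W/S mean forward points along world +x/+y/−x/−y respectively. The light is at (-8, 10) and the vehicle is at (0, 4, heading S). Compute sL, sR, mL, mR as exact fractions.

45/82 9/10 9/20 297/410

left sensor world pos  = (2, 2); dL² = 164
right sensor world pos = (-2, 2); dR² = 100
sL = 90/164 = 45/82
sR = 90/100 = 9/10
mL = 0·sL + 1/2·sR = 9/20
mR = 1/2·sL + 1/2·sR = 297/410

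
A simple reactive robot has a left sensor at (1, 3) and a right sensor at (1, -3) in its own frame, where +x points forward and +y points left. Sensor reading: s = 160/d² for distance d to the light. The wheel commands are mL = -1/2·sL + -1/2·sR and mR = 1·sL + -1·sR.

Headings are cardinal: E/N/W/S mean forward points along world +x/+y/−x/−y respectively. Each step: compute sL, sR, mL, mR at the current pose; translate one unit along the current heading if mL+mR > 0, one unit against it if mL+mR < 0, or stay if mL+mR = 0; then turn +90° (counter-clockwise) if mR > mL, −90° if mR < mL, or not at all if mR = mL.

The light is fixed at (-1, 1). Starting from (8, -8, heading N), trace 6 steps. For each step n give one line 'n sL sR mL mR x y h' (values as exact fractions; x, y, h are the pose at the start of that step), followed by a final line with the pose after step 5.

n=0: pose=(8,-8,N); sL=8/5, sR=10/13; mL=-77/65, mR=54/65; mL+mR=-23/65 → advance -1; mR−mL=131/65 → turn +1·90°
n=1: pose=(8,-9,W); sL=160/233, sR=160/113; mL=-27680/26329, mR=-19200/26329; mL+mR=-46880/26329 → advance -1; mR−mL=8480/26329 → turn +1·90°
n=2: pose=(9,-9,S); sL=16/29, sR=16/17; mL=-368/493, mR=-192/493; mL+mR=-560/493 → advance -1; mR−mL=176/493 → turn +1·90°
n=3: pose=(9,-8,E); sL=160/157, sR=32/53; mL=-6752/8321, mR=3456/8321; mL+mR=-3296/8321 → advance -1; mR−mL=10208/8321 → turn +1·90°
n=4: pose=(8,-8,N); sL=8/5, sR=10/13; mL=-77/65, mR=54/65; mL+mR=-23/65 → advance -1; mR−mL=131/65 → turn +1·90°
n=5: pose=(8,-9,W); sL=160/233, sR=160/113; mL=-27680/26329, mR=-19200/26329; mL+mR=-46880/26329 → advance -1; mR−mL=8480/26329 → turn +1·90°

0 8/5 10/13 -77/65 54/65 8 -8 N
1 160/233 160/113 -27680/26329 -19200/26329 8 -9 W
2 16/29 16/17 -368/493 -192/493 9 -9 S
3 160/157 32/53 -6752/8321 3456/8321 9 -8 E
4 8/5 10/13 -77/65 54/65 8 -8 N
5 160/233 160/113 -27680/26329 -19200/26329 8 -9 W
final 9 -9 S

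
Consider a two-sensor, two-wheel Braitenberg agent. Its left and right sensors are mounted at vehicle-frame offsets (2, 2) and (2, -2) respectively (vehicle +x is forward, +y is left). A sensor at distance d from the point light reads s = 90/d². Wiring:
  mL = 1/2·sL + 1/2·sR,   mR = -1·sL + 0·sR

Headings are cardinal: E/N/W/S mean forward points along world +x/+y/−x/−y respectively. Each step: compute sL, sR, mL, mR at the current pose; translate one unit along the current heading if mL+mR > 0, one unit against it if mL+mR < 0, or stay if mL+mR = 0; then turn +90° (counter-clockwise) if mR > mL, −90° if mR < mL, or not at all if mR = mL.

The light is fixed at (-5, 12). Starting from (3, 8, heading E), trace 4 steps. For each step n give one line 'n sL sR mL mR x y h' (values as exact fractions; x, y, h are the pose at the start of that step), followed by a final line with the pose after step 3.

0 45/52 45/68 675/884 -45/52 3 8 E
1 10/13 90/61 890/793 -10/13 2 8 S
2 45/37 45/17 1215/629 -45/37 2 7 W
3 18/5 90/73 882/365 -18/5 1 7 N
final 1 6 E

n=0: pose=(3,8,E); sL=45/52, sR=45/68; mL=675/884, mR=-45/52; mL+mR=-45/442 → advance -1; mR−mL=-360/221 → turn -1·90°
n=1: pose=(2,8,S); sL=10/13, sR=90/61; mL=890/793, mR=-10/13; mL+mR=280/793 → advance +1; mR−mL=-1500/793 → turn -1·90°
n=2: pose=(2,7,W); sL=45/37, sR=45/17; mL=1215/629, mR=-45/37; mL+mR=450/629 → advance +1; mR−mL=-1980/629 → turn -1·90°
n=3: pose=(1,7,N); sL=18/5, sR=90/73; mL=882/365, mR=-18/5; mL+mR=-432/365 → advance -1; mR−mL=-2196/365 → turn -1·90°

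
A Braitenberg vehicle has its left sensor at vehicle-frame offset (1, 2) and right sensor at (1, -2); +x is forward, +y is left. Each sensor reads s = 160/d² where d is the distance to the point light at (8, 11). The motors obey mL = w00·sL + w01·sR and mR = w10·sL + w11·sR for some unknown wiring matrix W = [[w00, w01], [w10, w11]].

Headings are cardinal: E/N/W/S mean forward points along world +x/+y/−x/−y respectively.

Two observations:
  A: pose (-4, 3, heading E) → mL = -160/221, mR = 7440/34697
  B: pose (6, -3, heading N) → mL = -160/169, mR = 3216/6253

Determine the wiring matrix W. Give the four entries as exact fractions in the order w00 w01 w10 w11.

0 -1 -1/2 1

obs A: pose=(-4,3,E) → sL=160/157, sR=160/221, mL=-160/221, mR=7440/34697
obs B: pose=(6,-3,N) → sL=32/37, sR=160/169, mL=-160/169, mR=3216/6253
sensor matrix S = [[160/157, 160/221], [32/37, 160/169]]; det S = 5652480/16689257
solve [mL_A; mL_B] = S·[w00; w01] and [mR_A; mR_B] = S·[w10; w11]:
  w00 = 0, w01 = -1, w10 = -1/2, w11 = 1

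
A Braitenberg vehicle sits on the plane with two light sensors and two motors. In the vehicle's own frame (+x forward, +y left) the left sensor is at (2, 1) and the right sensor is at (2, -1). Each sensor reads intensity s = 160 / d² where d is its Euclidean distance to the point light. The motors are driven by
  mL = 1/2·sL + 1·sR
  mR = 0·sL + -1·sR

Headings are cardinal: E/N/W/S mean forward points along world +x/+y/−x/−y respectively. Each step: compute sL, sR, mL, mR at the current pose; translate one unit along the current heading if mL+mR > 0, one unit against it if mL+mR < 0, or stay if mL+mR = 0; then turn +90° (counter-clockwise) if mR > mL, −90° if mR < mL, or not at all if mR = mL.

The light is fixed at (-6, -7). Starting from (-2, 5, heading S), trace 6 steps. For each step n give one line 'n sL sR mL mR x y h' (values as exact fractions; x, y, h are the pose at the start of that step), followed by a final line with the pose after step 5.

0 32/25 160/109 5744/2725 -160/109 -2 5 S
1 20/13 40/37 890/481 -40/37 -2 4 W
2 160/173 32/37 8496/6401 -32/37 -3 4 N
3 80/97 80/73 10680/7081 -80/73 -3 5 E
4 32/25 160/109 5744/2725 -160/109 -2 5 S
5 20/13 40/37 890/481 -40/37 -2 4 W
final -3 4 N

n=0: pose=(-2,5,S); sL=32/25, sR=160/109; mL=5744/2725, mR=-160/109; mL+mR=16/25 → advance +1; mR−mL=-9744/2725 → turn -1·90°
n=1: pose=(-2,4,W); sL=20/13, sR=40/37; mL=890/481, mR=-40/37; mL+mR=10/13 → advance +1; mR−mL=-1410/481 → turn -1·90°
n=2: pose=(-3,4,N); sL=160/173, sR=32/37; mL=8496/6401, mR=-32/37; mL+mR=80/173 → advance +1; mR−mL=-14032/6401 → turn -1·90°
n=3: pose=(-3,5,E); sL=80/97, sR=80/73; mL=10680/7081, mR=-80/73; mL+mR=40/97 → advance +1; mR−mL=-18440/7081 → turn -1·90°
n=4: pose=(-2,5,S); sL=32/25, sR=160/109; mL=5744/2725, mR=-160/109; mL+mR=16/25 → advance +1; mR−mL=-9744/2725 → turn -1·90°
n=5: pose=(-2,4,W); sL=20/13, sR=40/37; mL=890/481, mR=-40/37; mL+mR=10/13 → advance +1; mR−mL=-1410/481 → turn -1·90°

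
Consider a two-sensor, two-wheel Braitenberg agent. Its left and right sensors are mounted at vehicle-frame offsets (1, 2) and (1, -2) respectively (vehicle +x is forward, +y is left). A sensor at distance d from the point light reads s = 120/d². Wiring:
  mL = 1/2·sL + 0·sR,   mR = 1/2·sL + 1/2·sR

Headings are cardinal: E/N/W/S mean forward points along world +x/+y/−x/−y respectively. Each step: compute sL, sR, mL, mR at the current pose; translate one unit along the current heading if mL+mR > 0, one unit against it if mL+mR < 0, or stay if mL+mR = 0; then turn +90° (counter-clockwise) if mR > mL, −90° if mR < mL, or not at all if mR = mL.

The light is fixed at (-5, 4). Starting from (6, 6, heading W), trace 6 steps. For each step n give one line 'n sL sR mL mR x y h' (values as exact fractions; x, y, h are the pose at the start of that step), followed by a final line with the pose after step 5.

0 6/5 30/29 3/5 162/145 6 6 W
1 24/29 24/13 12/29 504/377 5 6 S
2 12/13 60/61 6/13 756/793 5 5 E
3 24/17 120/173 12/17 3096/2941 6 5 N
4 6/5 30/29 3/5 162/145 6 6 W
5 24/29 24/13 12/29 504/377 5 6 S
final 5 5 E

n=0: pose=(6,6,W); sL=6/5, sR=30/29; mL=3/5, mR=162/145; mL+mR=249/145 → advance +1; mR−mL=15/29 → turn +1·90°
n=1: pose=(5,6,S); sL=24/29, sR=24/13; mL=12/29, mR=504/377; mL+mR=660/377 → advance +1; mR−mL=12/13 → turn +1·90°
n=2: pose=(5,5,E); sL=12/13, sR=60/61; mL=6/13, mR=756/793; mL+mR=1122/793 → advance +1; mR−mL=30/61 → turn +1·90°
n=3: pose=(6,5,N); sL=24/17, sR=120/173; mL=12/17, mR=3096/2941; mL+mR=5172/2941 → advance +1; mR−mL=60/173 → turn +1·90°
n=4: pose=(6,6,W); sL=6/5, sR=30/29; mL=3/5, mR=162/145; mL+mR=249/145 → advance +1; mR−mL=15/29 → turn +1·90°
n=5: pose=(5,6,S); sL=24/29, sR=24/13; mL=12/29, mR=504/377; mL+mR=660/377 → advance +1; mR−mL=12/13 → turn +1·90°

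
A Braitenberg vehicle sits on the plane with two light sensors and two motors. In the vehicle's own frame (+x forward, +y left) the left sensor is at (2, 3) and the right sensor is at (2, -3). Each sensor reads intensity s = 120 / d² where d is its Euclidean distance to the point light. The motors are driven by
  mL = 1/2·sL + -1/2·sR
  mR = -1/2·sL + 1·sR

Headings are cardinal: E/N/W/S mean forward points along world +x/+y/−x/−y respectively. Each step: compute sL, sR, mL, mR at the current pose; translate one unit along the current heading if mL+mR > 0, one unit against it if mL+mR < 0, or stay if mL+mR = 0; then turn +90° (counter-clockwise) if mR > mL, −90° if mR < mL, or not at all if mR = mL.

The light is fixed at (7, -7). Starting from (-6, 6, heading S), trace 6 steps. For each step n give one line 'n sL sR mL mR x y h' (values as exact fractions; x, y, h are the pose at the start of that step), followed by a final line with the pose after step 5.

0 120/221 120/377 720/6409 300/6409 -6 6 S
1 20/51 4/15 16/255 6/85 -6 5 W
2 120/221 120/389 10080/85969 3180/85969 -7 5 S
3 3/8 30/113 99/1808 141/1808 -7 4 W
4 8/15 8/27 16/135 4/135 -8 4 S
5 60/169 60/229 1800/38701 3270/38701 -8 3 W
final -9 3 S

n=0: pose=(-6,6,S); sL=120/221, sR=120/377; mL=720/6409, mR=300/6409; mL+mR=60/377 → advance +1; mR−mL=-420/6409 → turn -1·90°
n=1: pose=(-6,5,W); sL=20/51, sR=4/15; mL=16/255, mR=6/85; mL+mR=2/15 → advance +1; mR−mL=2/255 → turn +1·90°
n=2: pose=(-7,5,S); sL=120/221, sR=120/389; mL=10080/85969, mR=3180/85969; mL+mR=60/389 → advance +1; mR−mL=-6900/85969 → turn -1·90°
n=3: pose=(-7,4,W); sL=3/8, sR=30/113; mL=99/1808, mR=141/1808; mL+mR=15/113 → advance +1; mR−mL=21/904 → turn +1·90°
n=4: pose=(-8,4,S); sL=8/15, sR=8/27; mL=16/135, mR=4/135; mL+mR=4/27 → advance +1; mR−mL=-4/45 → turn -1·90°
n=5: pose=(-8,3,W); sL=60/169, sR=60/229; mL=1800/38701, mR=3270/38701; mL+mR=30/229 → advance +1; mR−mL=1470/38701 → turn +1·90°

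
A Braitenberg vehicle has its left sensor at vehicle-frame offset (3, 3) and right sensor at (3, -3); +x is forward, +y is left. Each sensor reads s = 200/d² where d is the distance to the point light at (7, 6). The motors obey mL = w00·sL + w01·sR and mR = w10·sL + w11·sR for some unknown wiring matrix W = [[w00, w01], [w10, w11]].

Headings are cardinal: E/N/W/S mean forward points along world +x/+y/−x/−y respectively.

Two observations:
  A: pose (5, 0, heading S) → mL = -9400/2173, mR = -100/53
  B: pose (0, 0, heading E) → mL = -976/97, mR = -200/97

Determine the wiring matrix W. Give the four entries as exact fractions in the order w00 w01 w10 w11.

-1 -1 0 -1

obs A: pose=(5,0,S) → sL=100/41, sR=100/53, mL=-9400/2173, mR=-100/53
obs B: pose=(0,0,E) → sL=8, sR=200/97, mL=-976/97, mR=-200/97
sensor matrix S = [[100/41, 100/53], [8, 200/97]]; det S = -2121600/210781
solve [mL_A; mL_B] = S·[w00; w01] and [mR_A; mR_B] = S·[w10; w11]:
  w00 = -1, w01 = -1, w10 = 0, w11 = -1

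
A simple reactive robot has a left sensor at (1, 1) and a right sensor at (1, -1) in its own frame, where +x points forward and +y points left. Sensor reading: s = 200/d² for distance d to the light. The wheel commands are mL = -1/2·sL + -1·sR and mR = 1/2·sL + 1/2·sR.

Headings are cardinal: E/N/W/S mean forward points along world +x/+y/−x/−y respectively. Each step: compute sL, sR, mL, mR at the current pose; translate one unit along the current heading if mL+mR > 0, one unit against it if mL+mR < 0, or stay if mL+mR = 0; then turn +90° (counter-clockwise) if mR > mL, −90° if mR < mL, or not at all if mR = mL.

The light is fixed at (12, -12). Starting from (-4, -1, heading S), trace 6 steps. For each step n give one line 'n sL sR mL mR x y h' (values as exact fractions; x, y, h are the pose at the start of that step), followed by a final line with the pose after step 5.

0 8/13 200/389 -4156/5057 2856/5057 -4 -1 S
1 100/197 100/173 -28350/34081 18500/34081 -4 0 E
2 200/493 8/17 -332/493 216/493 -5 0 N
3 25/53 50/117 -8225/12402 5575/12402 -5 -1 W
4 8/13 200/389 -4156/5057 2856/5057 -4 -1 S
5 100/197 100/173 -28350/34081 18500/34081 -4 0 E
final -5 0 N

n=0: pose=(-4,-1,S); sL=8/13, sR=200/389; mL=-4156/5057, mR=2856/5057; mL+mR=-100/389 → advance -1; mR−mL=7012/5057 → turn +1·90°
n=1: pose=(-4,0,E); sL=100/197, sR=100/173; mL=-28350/34081, mR=18500/34081; mL+mR=-50/173 → advance -1; mR−mL=46850/34081 → turn +1·90°
n=2: pose=(-5,0,N); sL=200/493, sR=8/17; mL=-332/493, mR=216/493; mL+mR=-4/17 → advance -1; mR−mL=548/493 → turn +1·90°
n=3: pose=(-5,-1,W); sL=25/53, sR=50/117; mL=-8225/12402, mR=5575/12402; mL+mR=-25/117 → advance -1; mR−mL=2300/2067 → turn +1·90°
n=4: pose=(-4,-1,S); sL=8/13, sR=200/389; mL=-4156/5057, mR=2856/5057; mL+mR=-100/389 → advance -1; mR−mL=7012/5057 → turn +1·90°
n=5: pose=(-4,0,E); sL=100/197, sR=100/173; mL=-28350/34081, mR=18500/34081; mL+mR=-50/173 → advance -1; mR−mL=46850/34081 → turn +1·90°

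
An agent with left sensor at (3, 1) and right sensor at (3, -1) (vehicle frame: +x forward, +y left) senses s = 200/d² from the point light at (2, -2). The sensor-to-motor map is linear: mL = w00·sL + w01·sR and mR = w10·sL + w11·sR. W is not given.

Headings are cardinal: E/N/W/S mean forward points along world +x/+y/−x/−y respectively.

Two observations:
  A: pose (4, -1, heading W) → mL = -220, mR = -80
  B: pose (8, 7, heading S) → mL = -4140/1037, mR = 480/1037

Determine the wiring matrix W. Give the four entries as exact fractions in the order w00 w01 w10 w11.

-1 -1/2 -1/2 1/2

obs A: pose=(4,-1,W) → sL=200, sR=40, mL=-220, mR=-80
obs B: pose=(8,7,S) → sL=40/17, sR=200/61, mL=-4140/1037, mR=480/1037
sensor matrix S = [[200, 40], [40/17, 200/61]]; det S = 582400/1037
solve [mL_A; mL_B] = S·[w00; w01] and [mR_A; mR_B] = S·[w10; w11]:
  w00 = -1, w01 = -1/2, w10 = -1/2, w11 = 1/2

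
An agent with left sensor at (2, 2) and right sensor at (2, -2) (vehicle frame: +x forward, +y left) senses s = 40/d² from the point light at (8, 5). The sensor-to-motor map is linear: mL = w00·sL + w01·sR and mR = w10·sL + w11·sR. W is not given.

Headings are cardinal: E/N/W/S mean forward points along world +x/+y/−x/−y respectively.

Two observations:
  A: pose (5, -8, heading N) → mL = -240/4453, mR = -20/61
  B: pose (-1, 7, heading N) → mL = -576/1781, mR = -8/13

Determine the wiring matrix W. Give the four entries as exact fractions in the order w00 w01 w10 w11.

obs A: pose=(5,-8,N) → sL=20/73, sR=20/61, mL=-240/4453, mR=-20/61
obs B: pose=(-1,7,N) → sL=40/137, sR=8/13, mL=-576/1781, mR=-8/13
sensor matrix S = [[20/73, 20/61], [40/137, 8/13]]; det S = 577920/7930793
solve [mL_A; mL_B] = S·[w00; w01] and [mR_A; mR_B] = S·[w10; w11]:
  w00 = 1, w01 = -1, w10 = 0, w11 = -1

1 -1 0 -1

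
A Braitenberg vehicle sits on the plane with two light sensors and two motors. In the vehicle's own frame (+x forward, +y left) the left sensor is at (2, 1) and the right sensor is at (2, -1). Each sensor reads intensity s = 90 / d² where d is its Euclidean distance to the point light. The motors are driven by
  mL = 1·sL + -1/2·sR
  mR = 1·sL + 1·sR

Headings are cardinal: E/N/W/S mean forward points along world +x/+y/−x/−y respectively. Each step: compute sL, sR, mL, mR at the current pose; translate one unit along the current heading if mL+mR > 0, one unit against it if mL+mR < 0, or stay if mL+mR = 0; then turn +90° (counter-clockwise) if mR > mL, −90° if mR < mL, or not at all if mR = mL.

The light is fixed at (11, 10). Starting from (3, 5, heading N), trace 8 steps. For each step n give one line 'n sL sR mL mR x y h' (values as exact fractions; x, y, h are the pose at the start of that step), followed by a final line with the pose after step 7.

0 1 45/29 13/58 74/29 3 5 N
1 18/25 90/109 837/2725 4212/2725 3 6 W
2 9/10 45/68 387/680 531/340 2 6 S
3 18/13 18/17 189/221 540/221 2 5 E
4 1 45/29 13/58 74/29 3 5 N
5 18/25 90/109 837/2725 4212/2725 3 6 W
6 9/10 45/68 387/680 531/340 2 6 S
7 18/13 18/17 189/221 540/221 2 5 E
final 3 5 N

n=0: pose=(3,5,N); sL=1, sR=45/29; mL=13/58, mR=74/29; mL+mR=161/58 → advance +1; mR−mL=135/58 → turn +1·90°
n=1: pose=(3,6,W); sL=18/25, sR=90/109; mL=837/2725, mR=4212/2725; mL+mR=5049/2725 → advance +1; mR−mL=135/109 → turn +1·90°
n=2: pose=(2,6,S); sL=9/10, sR=45/68; mL=387/680, mR=531/340; mL+mR=1449/680 → advance +1; mR−mL=135/136 → turn +1·90°
n=3: pose=(2,5,E); sL=18/13, sR=18/17; mL=189/221, mR=540/221; mL+mR=729/221 → advance +1; mR−mL=27/17 → turn +1·90°
n=4: pose=(3,5,N); sL=1, sR=45/29; mL=13/58, mR=74/29; mL+mR=161/58 → advance +1; mR−mL=135/58 → turn +1·90°
n=5: pose=(3,6,W); sL=18/25, sR=90/109; mL=837/2725, mR=4212/2725; mL+mR=5049/2725 → advance +1; mR−mL=135/109 → turn +1·90°
n=6: pose=(2,6,S); sL=9/10, sR=45/68; mL=387/680, mR=531/340; mL+mR=1449/680 → advance +1; mR−mL=135/136 → turn +1·90°
n=7: pose=(2,5,E); sL=18/13, sR=18/17; mL=189/221, mR=540/221; mL+mR=729/221 → advance +1; mR−mL=27/17 → turn +1·90°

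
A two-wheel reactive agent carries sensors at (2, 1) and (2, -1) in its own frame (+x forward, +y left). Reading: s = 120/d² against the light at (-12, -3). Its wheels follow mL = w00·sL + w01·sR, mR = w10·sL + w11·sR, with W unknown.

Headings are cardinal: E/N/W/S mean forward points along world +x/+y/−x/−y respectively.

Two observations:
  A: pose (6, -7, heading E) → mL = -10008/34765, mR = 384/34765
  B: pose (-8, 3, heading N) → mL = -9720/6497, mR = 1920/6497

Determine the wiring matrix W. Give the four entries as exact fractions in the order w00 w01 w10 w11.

obs A: pose=(6,-7,E) → sL=120/409, sR=24/85, mL=-10008/34765, mR=384/34765
obs B: pose=(-8,3,N) → sL=120/73, sR=120/89, mL=-9720/6497, mR=1920/6497
sensor matrix S = [[120/409, 24/85], [120/73, 120/89]]; det S = -3096576/45173641
solve [mL_A; mL_B] = S·[w00; w01] and [mR_A; mR_B] = S·[w10; w11]:
  w00 = -1/2, w01 = -1/2, w10 = 1, w11 = -1

-1/2 -1/2 1 -1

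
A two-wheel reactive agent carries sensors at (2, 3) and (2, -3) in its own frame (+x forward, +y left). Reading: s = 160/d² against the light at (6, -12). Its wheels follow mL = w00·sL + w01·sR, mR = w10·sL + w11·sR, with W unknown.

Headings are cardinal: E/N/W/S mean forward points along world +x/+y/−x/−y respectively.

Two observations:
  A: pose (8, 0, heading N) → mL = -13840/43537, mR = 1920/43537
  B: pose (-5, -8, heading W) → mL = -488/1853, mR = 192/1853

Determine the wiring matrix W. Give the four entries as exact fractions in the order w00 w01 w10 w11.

obs A: pose=(8,0,N) → sL=160/197, sR=160/221, mL=-13840/43537, mR=1920/43537
obs B: pose=(-5,-8,W) → sL=16/17, sR=80/109, mL=-488/1853, mR=192/1853
sensor matrix S = [[160/197, 160/221], [16/17, 80/109]]; det S = -6881280/80674061
solve [mL_A; mL_B] = S·[w00; w01] and [mR_A; mR_B] = S·[w10; w11]:
  w00 = 1/2, w01 = -1, w10 = 1/2, w11 = -1/2

1/2 -1 1/2 -1/2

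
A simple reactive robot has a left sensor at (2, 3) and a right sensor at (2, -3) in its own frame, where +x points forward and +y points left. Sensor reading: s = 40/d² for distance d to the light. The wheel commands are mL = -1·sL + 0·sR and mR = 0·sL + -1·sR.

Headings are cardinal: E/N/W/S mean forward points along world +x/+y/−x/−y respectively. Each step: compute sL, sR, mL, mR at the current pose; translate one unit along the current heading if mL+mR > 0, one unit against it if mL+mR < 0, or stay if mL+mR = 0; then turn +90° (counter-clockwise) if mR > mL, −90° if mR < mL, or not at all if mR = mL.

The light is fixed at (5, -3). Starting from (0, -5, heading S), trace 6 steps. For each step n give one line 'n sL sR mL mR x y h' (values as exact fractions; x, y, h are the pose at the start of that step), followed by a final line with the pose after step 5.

0 2 1/2 -2 -1/2 0 -5 S
1 40/13 8/5 -40/13 -8/5 0 -4 E
2 20/41 4 -20/41 -4 -1 -4 N
3 40/17 40/41 -40/17 -40/41 -1 -5 E
4 2/5 5/2 -2/5 -5/2 -2 -5 N
5 8/5 40/61 -8/5 -40/61 -2 -6 E
final -3 -6 N

n=0: pose=(0,-5,S); sL=2, sR=1/2; mL=-2, mR=-1/2; mL+mR=-5/2 → advance -1; mR−mL=3/2 → turn +1·90°
n=1: pose=(0,-4,E); sL=40/13, sR=8/5; mL=-40/13, mR=-8/5; mL+mR=-304/65 → advance -1; mR−mL=96/65 → turn +1·90°
n=2: pose=(-1,-4,N); sL=20/41, sR=4; mL=-20/41, mR=-4; mL+mR=-184/41 → advance -1; mR−mL=-144/41 → turn -1·90°
n=3: pose=(-1,-5,E); sL=40/17, sR=40/41; mL=-40/17, mR=-40/41; mL+mR=-2320/697 → advance -1; mR−mL=960/697 → turn +1·90°
n=4: pose=(-2,-5,N); sL=2/5, sR=5/2; mL=-2/5, mR=-5/2; mL+mR=-29/10 → advance -1; mR−mL=-21/10 → turn -1·90°
n=5: pose=(-2,-6,E); sL=8/5, sR=40/61; mL=-8/5, mR=-40/61; mL+mR=-688/305 → advance -1; mR−mL=288/305 → turn +1·90°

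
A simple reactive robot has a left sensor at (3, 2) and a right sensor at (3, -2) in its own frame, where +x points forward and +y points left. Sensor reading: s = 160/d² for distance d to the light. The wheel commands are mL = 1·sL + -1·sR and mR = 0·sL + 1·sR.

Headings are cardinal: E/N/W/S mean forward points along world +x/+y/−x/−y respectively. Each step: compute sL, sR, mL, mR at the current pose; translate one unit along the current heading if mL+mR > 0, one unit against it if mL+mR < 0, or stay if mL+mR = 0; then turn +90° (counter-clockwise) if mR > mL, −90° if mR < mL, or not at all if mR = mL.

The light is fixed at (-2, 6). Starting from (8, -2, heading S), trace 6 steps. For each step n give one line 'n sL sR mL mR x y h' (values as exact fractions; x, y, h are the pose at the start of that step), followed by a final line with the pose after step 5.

0 32/53 32/37 -512/1961 32/37 8 -2 S
1 80/109 16/29 576/3161 16/29 8 -3 E
2 160/117 32/41 2816/4797 32/41 9 -3 N
3 40/41 8/5 -128/205 8/5 9 -2 W
4 32/53 32/37 -512/1961 32/37 8 -2 S
5 80/109 16/29 576/3161 16/29 8 -3 E
final 9 -3 N

n=0: pose=(8,-2,S); sL=32/53, sR=32/37; mL=-512/1961, mR=32/37; mL+mR=32/53 → advance +1; mR−mL=2208/1961 → turn +1·90°
n=1: pose=(8,-3,E); sL=80/109, sR=16/29; mL=576/3161, mR=16/29; mL+mR=80/109 → advance +1; mR−mL=1168/3161 → turn +1·90°
n=2: pose=(9,-3,N); sL=160/117, sR=32/41; mL=2816/4797, mR=32/41; mL+mR=160/117 → advance +1; mR−mL=928/4797 → turn +1·90°
n=3: pose=(9,-2,W); sL=40/41, sR=8/5; mL=-128/205, mR=8/5; mL+mR=40/41 → advance +1; mR−mL=456/205 → turn +1·90°
n=4: pose=(8,-2,S); sL=32/53, sR=32/37; mL=-512/1961, mR=32/37; mL+mR=32/53 → advance +1; mR−mL=2208/1961 → turn +1·90°
n=5: pose=(8,-3,E); sL=80/109, sR=16/29; mL=576/3161, mR=16/29; mL+mR=80/109 → advance +1; mR−mL=1168/3161 → turn +1·90°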